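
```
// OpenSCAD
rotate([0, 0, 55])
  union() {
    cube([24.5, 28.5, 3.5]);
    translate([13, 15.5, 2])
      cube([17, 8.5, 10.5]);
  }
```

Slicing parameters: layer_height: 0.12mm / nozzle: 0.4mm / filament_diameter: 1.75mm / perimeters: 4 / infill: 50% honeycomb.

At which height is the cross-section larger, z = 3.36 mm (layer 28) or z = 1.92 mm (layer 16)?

Layer 28 (z = 3.36): the cube is present — its section is the full 24.5×28.5 rectangle (area 698.25 mm²); the cube at (13, 15.5) is present — its section is the full 17×8.5 rectangle (area 144.50 mm²); Merging all regions: the regions partially overlap — summed areas 842.75 mm² minus the doubly-counted overlap 97.75 mm² gives 745.00 mm² — area = 745.00 mm²; (rotated 55° about Z; rotation is an isometry so areas/perimeters/island counts are preserved). So its area = 745.00 mm². Layer 16 (z = 1.92): the 24.5×28.5 cube contributes its full rectangle (area 698.25 mm²); the cube at (13, 15.5) does not reach this height (z outside [2, 12.5]); Combining (union): only the 24.5×28.5 cube is present, so the union is just that shape — area = 698.25 mm²; (whole slice rotated 55° about Z — lengths, areas and connectivity unchanged). So its area = 698.25 mm². Layer 28 is larger (745.00 vs 698.25 mm²).

layer 28 (z = 3.36 mm)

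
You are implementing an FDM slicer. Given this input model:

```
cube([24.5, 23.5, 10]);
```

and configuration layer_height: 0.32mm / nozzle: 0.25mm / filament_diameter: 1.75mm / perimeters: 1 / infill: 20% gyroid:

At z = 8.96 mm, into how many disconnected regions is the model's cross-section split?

1

At z = 8.96 mm: the 24.5×23.5 cube contributes its full rectangle. The result has 1 disconnected region.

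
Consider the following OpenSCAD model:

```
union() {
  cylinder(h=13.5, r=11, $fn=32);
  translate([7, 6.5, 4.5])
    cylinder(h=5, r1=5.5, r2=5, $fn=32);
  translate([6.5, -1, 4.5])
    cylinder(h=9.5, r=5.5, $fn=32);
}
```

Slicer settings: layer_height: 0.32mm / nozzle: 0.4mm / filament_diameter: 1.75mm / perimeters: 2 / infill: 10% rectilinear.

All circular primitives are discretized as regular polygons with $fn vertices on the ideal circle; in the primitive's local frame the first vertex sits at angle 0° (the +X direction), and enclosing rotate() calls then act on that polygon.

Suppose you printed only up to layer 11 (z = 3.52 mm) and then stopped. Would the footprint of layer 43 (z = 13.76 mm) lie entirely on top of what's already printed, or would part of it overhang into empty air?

part overhangs

Compare the two slices. At z = 3.52: the r=11 cylinder contributes a regular 32-gon of circumradius 11 (area = (32/2)·11.000²·sin(360°/32) = 377.69 mm²); the cone at (7, 6.5) is absent (z outside [4.5, 9.5]); the cylinder at (6.5, -1) does not reach this height (z outside [4.5, 14]); Taking the union: only the r=11 cylinder is present, so the union is just that shape — area = 377.69 mm². At z = 13.76: the cylinder does not reach this height (z outside [0, 13.5]); the cone at (7, 6.5) does not reach this height (z outside [4.5, 9.5]); the r=5.5 cylinder at (6.5, -1) contributes a regular 32-gon of circumradius 5.5 (area = (32/2)·5.500²·sin(360°/32) = 94.42 mm²); Combining (union): only the r=5.5 cylinder at (6.5, -1) is present, so the union is just that shape — area = 94.42 mm². Checking containment: at z = 13.76 the cross-section extends beyond the z = 3.52 cross-section by about 6.48 mm².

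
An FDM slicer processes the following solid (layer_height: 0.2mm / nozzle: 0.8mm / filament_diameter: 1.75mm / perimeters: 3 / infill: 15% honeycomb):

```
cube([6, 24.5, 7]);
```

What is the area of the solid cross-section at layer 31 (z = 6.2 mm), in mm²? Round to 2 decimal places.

At z = 6.2 mm: the cube is present — its section is the full 6×24.5 rectangle (area 147.00 mm²). Overall, the cross-section is a single solid region. Net area = 147.00 mm².

147.00 mm²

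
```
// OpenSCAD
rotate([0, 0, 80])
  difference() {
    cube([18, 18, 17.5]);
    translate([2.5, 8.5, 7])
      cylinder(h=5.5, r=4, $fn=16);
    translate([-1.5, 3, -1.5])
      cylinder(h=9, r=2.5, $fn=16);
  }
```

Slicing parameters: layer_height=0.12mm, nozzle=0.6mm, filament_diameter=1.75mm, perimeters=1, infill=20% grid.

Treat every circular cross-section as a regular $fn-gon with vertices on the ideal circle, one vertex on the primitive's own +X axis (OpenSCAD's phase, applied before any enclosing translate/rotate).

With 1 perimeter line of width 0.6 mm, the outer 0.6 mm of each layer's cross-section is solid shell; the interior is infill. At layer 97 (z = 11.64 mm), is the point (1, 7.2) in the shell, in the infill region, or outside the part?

At z = 11.64 mm: the cube is present — its section is the full 18×18 rectangle; the r=4 cylinder at (2.5, 8.5) gives a regular 16-gon of circumradius 4 (constant along its height); the cylinder at (-1.5, 3) is absent (z outside [-1.5, 7.5]); Taking the first minus the rest: starting from the 18×18 cube, the r=4 cylinder at (2.5, 8.5) partially overlaps it — only the 42.81 mm² overlap (of its 48.98 mm²) is removed, clipping the outline — 1 connected region; (whole slice rotated 80° about Z — lengths, areas and connectivity unchanged). Overall, the cross-section is a single solid region. Undo the 80° rotation: the query point maps to (7.264, 0.265) in the un-rotated model frame. The nearest boundary edge runs (18.00, 0.00)→(0.00, 0.00); distance from the point to it = 0.27 mm. The point is inside the cross-section, 0.27 mm from the nearest boundary — within the 0.6 mm shell band (1 × 0.6).

shell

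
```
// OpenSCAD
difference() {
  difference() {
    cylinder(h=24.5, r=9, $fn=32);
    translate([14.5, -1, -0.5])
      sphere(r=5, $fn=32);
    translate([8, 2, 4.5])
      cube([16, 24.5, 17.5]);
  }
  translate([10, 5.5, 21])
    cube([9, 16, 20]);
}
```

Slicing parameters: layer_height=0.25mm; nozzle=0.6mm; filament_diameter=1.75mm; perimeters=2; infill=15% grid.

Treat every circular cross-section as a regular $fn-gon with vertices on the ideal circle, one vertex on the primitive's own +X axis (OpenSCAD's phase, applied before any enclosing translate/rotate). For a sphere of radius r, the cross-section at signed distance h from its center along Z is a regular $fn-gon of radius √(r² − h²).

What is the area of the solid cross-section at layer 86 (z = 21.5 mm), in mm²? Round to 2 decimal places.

251.97 mm²

At z = 21.5 mm: the r=9 cylinder contributes a regular 32-gon of circumradius 9 (area = (32/2)·9.000²·sin(360°/32) = 252.84 mm²); the sphere at (14.5, -1) is absent (|z−center|=22.000 > r=5); the cube at (8, 2) is present — its section is the full 16×24.5 rectangle (area 392.00 mm²); Subtracting the remaining from the first: starting from the r=9 cylinder (252.84 mm²), the 16×24.5 cube at (8, 2) partially overlaps it — only the 0.86 mm² overlap (of its 392.00 mm²) is removed, clipping the outline — area = 251.97 mm²; the cube at (10, 5.5) is present — its section is the full 9×16 rectangle (area 144.00 mm²); Subtracting the remaining from the first: starting from that combined region (251.97 mm²), the 9×16 cube at (10, 5.5) misses the remaining region (no effect) — area = 251.97 mm². Overall, the cross-section is a single solid region. Net area = 251.97 mm².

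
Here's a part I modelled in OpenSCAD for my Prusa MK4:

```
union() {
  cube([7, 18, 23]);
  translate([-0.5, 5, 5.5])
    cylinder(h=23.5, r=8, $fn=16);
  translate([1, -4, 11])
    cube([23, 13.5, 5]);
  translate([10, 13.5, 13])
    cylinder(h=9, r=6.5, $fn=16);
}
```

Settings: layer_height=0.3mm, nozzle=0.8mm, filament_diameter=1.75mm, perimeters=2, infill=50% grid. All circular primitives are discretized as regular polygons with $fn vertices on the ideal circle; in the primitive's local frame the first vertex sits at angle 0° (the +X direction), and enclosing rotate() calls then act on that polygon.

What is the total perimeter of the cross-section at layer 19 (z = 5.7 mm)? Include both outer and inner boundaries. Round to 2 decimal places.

At z = 5.7 mm: the cube (footprint 7×18) is included at this height (perimeter 50.00 mm); the cylinder at (-0.5, 5): section is a regular 16-gon, circumradius r=8 (perimeter = 2·16·8.000·sin(180°/16) = 49.94 mm); the cube at (1, -4) is not intersected at this z (z outside [11, 16]); the cylinder at (10, 13.5) does not reach this height (z outside [13, 22]); Combining (union): the regions partially overlap (shared area 77.88 mm²), so the edge portions inside another operand are dropped and the merged outline is re-measured after clipping — boundary = 64.12 mm. Overall, the cross-section is a single solid region. Total boundary length (outer) = 64.12 mm.

64.12 mm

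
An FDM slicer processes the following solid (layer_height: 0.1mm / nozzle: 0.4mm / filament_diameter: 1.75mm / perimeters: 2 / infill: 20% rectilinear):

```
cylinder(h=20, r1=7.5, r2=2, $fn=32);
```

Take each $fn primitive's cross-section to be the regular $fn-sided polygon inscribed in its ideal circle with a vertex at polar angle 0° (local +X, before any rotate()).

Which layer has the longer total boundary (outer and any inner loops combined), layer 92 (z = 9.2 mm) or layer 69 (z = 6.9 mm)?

Layer 92 (z = 9.2): the cone (r1=7.5→r2=2) has section circumradius 4.970 here — a regular 32-gon (perimeter = 2·32·4.970·sin(180°/32) = 31.18 mm). So its perimeter = 31.18 mm. Layer 69 (z = 6.9): the cone (r1=7.5→r2=2) has section circumradius 5.603 here — a regular 32-gon (perimeter = 2·32·5.603·sin(180°/32) = 35.15 mm). So its perimeter = 35.15 mm. Layer 69 is larger (35.15 vs 31.18 mm).

layer 69 (z = 6.9 mm)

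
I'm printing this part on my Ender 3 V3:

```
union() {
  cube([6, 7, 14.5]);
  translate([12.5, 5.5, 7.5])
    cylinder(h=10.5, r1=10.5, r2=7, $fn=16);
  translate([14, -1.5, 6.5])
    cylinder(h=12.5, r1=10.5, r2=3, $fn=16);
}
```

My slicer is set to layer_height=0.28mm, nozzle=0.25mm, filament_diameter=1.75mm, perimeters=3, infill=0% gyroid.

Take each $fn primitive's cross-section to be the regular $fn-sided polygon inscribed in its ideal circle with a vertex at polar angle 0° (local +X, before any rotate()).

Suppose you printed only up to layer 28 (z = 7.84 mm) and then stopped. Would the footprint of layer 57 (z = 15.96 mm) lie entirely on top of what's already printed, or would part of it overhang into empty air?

Compare the two slices. At z = 7.84: the 6×7 cube contributes its full rectangle (area 42.00 mm²); the cone at (12.5, 5.5) (r1=10.5→r2=7) has section circumradius 10.387 here — a regular 16-gon (area = (16/2)·10.387²·sin(360°/16) = 330.28 mm²); the cone at (14, -1.5): at t=0.107 of its height the radius interpolates to r₁+(r₂−r₁)t = 9.696, giving a regular 16-gon of that circumradius (area = (16/2)·9.696²·sin(360°/16) = 287.82 mm²); Combining (union): the regions partially overlap — summed areas 660.10 mm² minus the doubly-counted overlap 193.00 mm² gives 467.10 mm² — area = 467.10 mm². At z = 15.96: the cube is not intersected at this z (z outside [0, 14.5]); the cone at (12.5, 5.5): at t=0.806 of its height the radius interpolates to r₁+(r₂−r₁)t = 7.680, giving a regular 16-gon of that circumradius (area = (16/2)·7.680²·sin(360°/16) = 180.57 mm²); the cone at (14, -1.5) contributes a regular 16-gon of circumradius 4.824 (interpolated between r1=10.5 and r2=3 at t=0.757) (area = (16/2)·4.824²·sin(360°/16) = 71.24 mm²); Combining (union): the regions partially overlap — summed areas 251.82 mm² minus the doubly-counted overlap 34.73 mm² gives 217.09 mm² — area = 217.09 mm². Checking containment: the cross-section at z = 15.96 is a subset of the cross-section at z = 7.84.

entirely on top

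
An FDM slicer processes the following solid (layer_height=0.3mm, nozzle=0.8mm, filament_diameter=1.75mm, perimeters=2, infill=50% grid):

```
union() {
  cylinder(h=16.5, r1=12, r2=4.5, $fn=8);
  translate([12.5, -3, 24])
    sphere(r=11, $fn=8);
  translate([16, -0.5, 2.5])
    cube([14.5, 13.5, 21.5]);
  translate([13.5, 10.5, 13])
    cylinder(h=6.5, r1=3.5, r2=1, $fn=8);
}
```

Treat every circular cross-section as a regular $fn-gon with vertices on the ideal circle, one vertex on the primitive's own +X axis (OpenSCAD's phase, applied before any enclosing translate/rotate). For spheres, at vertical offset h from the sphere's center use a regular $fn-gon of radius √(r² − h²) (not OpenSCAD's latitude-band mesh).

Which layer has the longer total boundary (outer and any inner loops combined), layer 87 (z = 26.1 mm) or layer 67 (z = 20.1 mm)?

Layer 87 (z = 26.1): the cone does not reach this height (z outside [0, 16.5]); the sphere at (12.5, -3): section is a regular 8-gon, circumradius = √(r²−h²) = √(11²−2.1²) = 10.798 (perimeter = 2·8·10.798·sin(180°/8) = 66.11 mm); the cube at (16, -0.5) does not reach this height (z outside [2.5, 24]); the cone at (13.5, 10.5) does not reach this height (z outside [13, 19.5]); Combining (union): only the r=11 sphere at (12.5, -3) is present, so the union is just that shape — boundary = 66.11 mm. So its perimeter = 66.11 mm. Layer 67 (z = 20.1): the cone is absent (z outside [0, 16.5]); the sphere at (12.5, -3): section is a regular 8-gon, circumradius = √(r²−h²) = √(11²−3.9²) = 10.285 (perimeter = 2·8·10.285·sin(180°/8) = 62.98 mm); the cube at (16, -0.5) (footprint 14.5×13.5) is included at this height (perimeter 56.00 mm); the cone at (13.5, 10.5) is absent (z outside [13, 19.5]); Combining (union): the regions partially overlap (shared area 25.67 mm²), so the edge portions inside another operand are dropped and the merged outline is re-measured after clipping — boundary = 97.64 mm. So its perimeter = 97.64 mm. Layer 67 is larger (97.64 vs 66.11 mm).

layer 67 (z = 20.1 mm)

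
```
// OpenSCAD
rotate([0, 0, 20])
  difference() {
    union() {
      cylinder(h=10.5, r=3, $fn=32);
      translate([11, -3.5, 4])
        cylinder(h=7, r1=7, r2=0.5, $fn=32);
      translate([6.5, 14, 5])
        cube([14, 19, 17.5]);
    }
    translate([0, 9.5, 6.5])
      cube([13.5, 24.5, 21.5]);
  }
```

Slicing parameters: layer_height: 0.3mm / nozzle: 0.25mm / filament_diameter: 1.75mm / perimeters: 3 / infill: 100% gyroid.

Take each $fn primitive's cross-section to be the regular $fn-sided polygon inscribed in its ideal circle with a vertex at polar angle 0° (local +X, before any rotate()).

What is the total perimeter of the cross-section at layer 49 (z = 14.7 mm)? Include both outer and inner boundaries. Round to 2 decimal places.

At z = 14.7 mm: the cylinder is absent (z outside [0, 10.5]); the cone at (11, -3.5) is absent (z outside [4, 11]); the cube at (6.5, 14) (footprint 14×19) is included at this height (perimeter 66.00 mm); Taking the union: only the 14×19 cube at (6.5, 14) is present, so the union is just that shape — boundary = 66.00 mm; the cube at (0, 9.5) is present — its section is the full 13.5×24.5 rectangle (perimeter 76.00 mm); Subtracting the remaining from the first: starting from the result so far, the 13.5×24.5 cube at (0, 9.5) partially overlaps it — only the 133.00 mm² overlap (of its 330.75 mm²) is removed, clipping the outline — boundary = 52.00 mm; (whole slice rotated 20° about Z — lengths, areas and connectivity unchanged). Overall, the cross-section is a single solid region. Total boundary length (outer) = 52.00 mm.

52.00 mm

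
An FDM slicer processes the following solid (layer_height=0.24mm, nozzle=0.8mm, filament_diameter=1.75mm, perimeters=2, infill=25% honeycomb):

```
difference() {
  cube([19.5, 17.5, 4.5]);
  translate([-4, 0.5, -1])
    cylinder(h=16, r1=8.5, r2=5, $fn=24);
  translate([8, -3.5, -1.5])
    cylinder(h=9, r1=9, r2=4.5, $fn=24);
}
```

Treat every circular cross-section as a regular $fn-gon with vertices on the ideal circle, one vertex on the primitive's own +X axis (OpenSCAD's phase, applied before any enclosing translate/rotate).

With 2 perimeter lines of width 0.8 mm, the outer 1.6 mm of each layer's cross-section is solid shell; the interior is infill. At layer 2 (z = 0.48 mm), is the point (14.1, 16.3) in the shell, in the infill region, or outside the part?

At z = 0.48 mm: the cube is present — its section is the full 19.5×17.5 rectangle; the cone at (-4, 0.5) contributes a regular 24-gon of circumradius 8.176 (interpolated between r1=8.5 and r2=5 at t=0.092); the cone at (8, -3.5) (r1=9→r2=4.5) has section circumradius 8.010 here — a regular 24-gon; Subtracting the remaining from the first: starting from the 19.5×17.5 cube, the cone at (-4, 0.5) partially overlaps it — only the 22.83 mm² overlap (of its 207.63 mm²) is removed, clipping the outline; the cone at (8, -3.5) partially overlaps it — only the 39.36 mm² overlap (of its 199.27 mm²) is removed, clipping the outline — 1 connected region. Overall, the cross-section is a single solid region. The nearest boundary edge runs (0.00, 17.50)→(19.50, 17.50); distance from the point to it = 1.20 mm. The point is inside the cross-section, 1.20 mm from the nearest boundary — within the 1.6 mm shell band (2 × 0.8).

shell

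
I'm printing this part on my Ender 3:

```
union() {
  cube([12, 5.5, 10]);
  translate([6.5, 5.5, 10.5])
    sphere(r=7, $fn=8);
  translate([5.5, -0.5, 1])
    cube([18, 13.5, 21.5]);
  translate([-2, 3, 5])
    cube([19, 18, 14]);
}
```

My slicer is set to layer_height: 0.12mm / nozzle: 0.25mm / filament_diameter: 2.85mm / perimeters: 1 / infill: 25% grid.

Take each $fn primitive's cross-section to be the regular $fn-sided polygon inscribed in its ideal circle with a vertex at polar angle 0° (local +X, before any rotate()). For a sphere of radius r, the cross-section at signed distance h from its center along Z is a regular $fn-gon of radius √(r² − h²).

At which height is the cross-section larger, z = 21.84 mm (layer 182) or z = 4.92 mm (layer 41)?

Layer 182 (z = 21.84): the cube does not reach this height (z outside [0, 10]); the sphere at (6.5, 5.5) is absent (|z−center|=11.340 > r=7); the cube at (5.5, -0.5) is present — its section is the full 18×13.5 rectangle (area 243.00 mm²); the cube at (-2, 3) is not intersected at this z (z outside [5, 19]); Merging all regions: only the 18×13.5 cube at (5.5, -0.5) is present, so the union is just that shape — area = 243.00 mm². So its area = 243.00 mm². Layer 41 (z = 4.92): the cube is present — its section is the full 12×5.5 rectangle (area 66.00 mm²); the r=7 sphere at (6.5, 5.5) contributes a regular 8-gon of circumradius √(7²−5.58²) = 4.227 (area = (8/2)·4.227²·sin(360°/8) = 50.53 mm²); the cube at (5.5, -0.5) (footprint 18×13.5) is included at this height (area 243.00 mm²); the cube at (-2, 3) is absent (z outside [5, 19]); Combining (union): the regions partially overlap — summed areas 359.53 mm² minus the doubly-counted overlap 77.66 mm² gives 281.86 mm² — area = 281.86 mm². So its area = 281.86 mm². Layer 41 is larger (281.86 vs 243.00 mm²).

layer 41 (z = 4.92 mm)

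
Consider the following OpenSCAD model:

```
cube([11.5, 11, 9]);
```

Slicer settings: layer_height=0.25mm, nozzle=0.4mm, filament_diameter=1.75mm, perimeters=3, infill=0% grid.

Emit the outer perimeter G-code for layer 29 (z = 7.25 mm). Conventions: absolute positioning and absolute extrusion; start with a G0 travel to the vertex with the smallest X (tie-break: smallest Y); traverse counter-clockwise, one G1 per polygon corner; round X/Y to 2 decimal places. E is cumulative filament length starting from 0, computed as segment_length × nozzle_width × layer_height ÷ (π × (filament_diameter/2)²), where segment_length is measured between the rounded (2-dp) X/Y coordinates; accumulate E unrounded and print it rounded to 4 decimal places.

At z = 7.25 mm: the 11.5×11 cube contributes its full rectangle. The outline is a single polygon with 4 vertices. Extrusion per mm of travel: 0.4 × 0.25 / (π × 0.875²) = 0.041575. Accumulating E over each segment gives final E = 1.8709.

G0 X0.00 Y0.00 Z7.25
G1 X11.50 Y0.00 E0.4781
G1 X11.50 Y11.00 E0.9354
G1 X0.00 Y11.00 E1.4136
G1 X0.00 Y0.00 E1.8709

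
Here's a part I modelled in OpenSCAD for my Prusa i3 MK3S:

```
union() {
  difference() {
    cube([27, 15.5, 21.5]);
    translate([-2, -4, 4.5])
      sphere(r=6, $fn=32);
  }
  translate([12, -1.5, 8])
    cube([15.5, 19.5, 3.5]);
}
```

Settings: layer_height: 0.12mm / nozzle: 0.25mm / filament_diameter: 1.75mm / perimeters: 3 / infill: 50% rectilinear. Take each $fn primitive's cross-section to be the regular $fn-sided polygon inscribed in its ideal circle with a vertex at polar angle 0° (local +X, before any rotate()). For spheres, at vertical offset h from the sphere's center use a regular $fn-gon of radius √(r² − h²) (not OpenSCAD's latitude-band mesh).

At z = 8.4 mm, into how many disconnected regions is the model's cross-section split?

At z = 8.4 mm: the cube (footprint 27×15.5) is included at this height; the r=6 sphere at (-2, -4) contributes a regular 32-gon of circumradius √(6²−3.9²) = 4.560; Taking the first minus the rest: starting from the 27×15.5 cube, the r=6 sphere at (-2, -4) partially overlaps it — only the 0.01 mm² overlap (of its 64.89 mm²) is removed, clipping the outline — 1 connected region; the 15.5×19.5 cube at (12, -1.5) contributes its full rectangle; Taking the union: the regions partially overlap (shared area 232.50 mm²), so overlapping operands fuse into one piece — 1 connected region. The result has 1 disconnected region.

1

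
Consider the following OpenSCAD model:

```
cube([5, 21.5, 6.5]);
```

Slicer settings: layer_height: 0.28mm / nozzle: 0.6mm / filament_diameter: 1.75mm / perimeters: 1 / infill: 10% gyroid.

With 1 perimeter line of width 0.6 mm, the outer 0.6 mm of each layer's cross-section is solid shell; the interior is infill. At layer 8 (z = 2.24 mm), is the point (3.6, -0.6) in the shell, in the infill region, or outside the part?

At z = 2.24 mm: the 5×21.5 cube contributes its full rectangle. Overall, the cross-section is a single solid region. The nearest boundary edge runs (0.00, 0.00)→(5.00, 0.00); distance from the point to it = 0.60 mm. The point is not inside any of the regions above, so it lies outside the cross-section (0.60 mm from the nearest boundary).

outside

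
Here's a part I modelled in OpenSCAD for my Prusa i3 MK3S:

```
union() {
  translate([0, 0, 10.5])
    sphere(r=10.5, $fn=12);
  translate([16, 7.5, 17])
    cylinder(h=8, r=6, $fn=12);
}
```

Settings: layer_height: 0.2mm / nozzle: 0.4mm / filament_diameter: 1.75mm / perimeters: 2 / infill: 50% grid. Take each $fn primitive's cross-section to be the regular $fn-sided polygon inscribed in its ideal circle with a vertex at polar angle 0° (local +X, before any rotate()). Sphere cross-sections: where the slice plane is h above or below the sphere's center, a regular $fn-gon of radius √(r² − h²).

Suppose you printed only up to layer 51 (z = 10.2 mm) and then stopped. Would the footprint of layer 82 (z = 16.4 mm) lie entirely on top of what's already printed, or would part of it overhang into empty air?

Compare the two slices. At z = 10.2: the sphere: section is a regular 12-gon, circumradius = √(r²−h²) = √(10.5²−0.3²) = 10.496 (area = (12/2)·10.496²·sin(360°/12) = 330.48 mm²); the cylinder at (16, 7.5) is not intersected at this z (z outside [17, 25]); Combining (union): only the r=10.5 sphere is present, so the union is just that shape — area = 330.48 mm². At z = 16.4: the r=10.5 sphere contributes a regular 12-gon of circumradius √(10.5²−5.9²) = 8.686 (area = (12/2)·8.686²·sin(360°/12) = 226.32 mm²); the cylinder at (16, 7.5) does not reach this height (z outside [17, 25]); Combining (union): only the r=10.5 sphere is present, so the union is just that shape — area = 226.32 mm². Checking containment: the cross-section at z = 16.4 is a subset of the cross-section at z = 10.2.

entirely on top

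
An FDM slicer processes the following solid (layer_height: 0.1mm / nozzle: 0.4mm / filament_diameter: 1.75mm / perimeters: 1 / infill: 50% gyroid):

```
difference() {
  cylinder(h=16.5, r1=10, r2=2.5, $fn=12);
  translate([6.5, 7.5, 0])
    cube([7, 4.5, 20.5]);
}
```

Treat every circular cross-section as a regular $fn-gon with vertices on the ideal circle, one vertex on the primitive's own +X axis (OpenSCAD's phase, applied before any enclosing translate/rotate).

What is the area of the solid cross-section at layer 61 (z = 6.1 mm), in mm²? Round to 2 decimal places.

156.70 mm²

At z = 6.1 mm: the cone: at t=0.370 of its height the radius interpolates to r₁+(r₂−r₁)t = 7.227, giving a regular 12-gon of that circumradius (area = (12/2)·7.227²·sin(360°/12) = 156.70 mm²); the 7×4.5 cube at (6.5, 7.5) contributes its full rectangle (area 31.50 mm²); Subtracting the remaining from the first: starting from the cone (156.70 mm²), the 7×4.5 cube at (6.5, 7.5) misses the remaining region (no effect) — area = 156.70 mm². Overall, the cross-section is a single solid region. Net area = 156.70 mm².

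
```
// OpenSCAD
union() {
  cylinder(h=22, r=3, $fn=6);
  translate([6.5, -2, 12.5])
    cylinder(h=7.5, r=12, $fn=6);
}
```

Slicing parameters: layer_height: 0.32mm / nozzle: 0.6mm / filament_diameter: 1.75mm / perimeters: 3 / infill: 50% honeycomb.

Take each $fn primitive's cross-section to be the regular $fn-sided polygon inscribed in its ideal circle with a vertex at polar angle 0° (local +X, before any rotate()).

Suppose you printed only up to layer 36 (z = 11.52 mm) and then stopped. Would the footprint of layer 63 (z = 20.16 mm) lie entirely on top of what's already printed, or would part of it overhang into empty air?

entirely on top

Compare the two slices. At z = 11.52: the r=3 cylinder gives a regular 6-gon of circumradius 3 (constant along its height) (area = (6/2)·3.000²·sin(360°/6) = 23.38 mm²); the cylinder at (6.5, -2) does not reach this height (z outside [12.5, 20]); Merging all regions: only the r=3 cylinder is present, so the union is just that shape — area = 23.38 mm². At z = 20.16: the r=3 cylinder contributes a regular 6-gon of circumradius 3 (area = (6/2)·3.000²·sin(360°/6) = 23.38 mm²); the cylinder at (6.5, -2) is not intersected at this z (z outside [12.5, 20]); Combining (union): only the r=3 cylinder is present, so the union is just that shape — area = 23.38 mm². Checking containment: the cross-section at z = 20.16 is a subset of the cross-section at z = 11.52.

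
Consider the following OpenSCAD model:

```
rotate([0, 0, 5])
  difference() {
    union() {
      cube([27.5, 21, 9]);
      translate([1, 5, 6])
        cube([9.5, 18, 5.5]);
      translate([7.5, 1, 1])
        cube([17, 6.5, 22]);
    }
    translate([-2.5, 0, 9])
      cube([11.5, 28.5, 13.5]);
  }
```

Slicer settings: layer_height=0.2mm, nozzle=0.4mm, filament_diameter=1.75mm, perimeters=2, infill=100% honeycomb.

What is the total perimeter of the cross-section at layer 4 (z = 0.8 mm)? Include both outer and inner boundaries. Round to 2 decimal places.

97.00 mm

At z = 0.8 mm: the 27.5×21 cube contributes its full rectangle (perimeter 97.00 mm); the cube at (1, 5) is not intersected at this z (z outside [6, 11.5]); the cube at (7.5, 1) does not reach this height (z outside [1, 23]); Merging all regions: only the 27.5×21 cube is present, so the union is just that shape — boundary = 97.00 mm; the cube at (-2.5, 0) is not intersected at this z (z outside [9, 22.5]); Taking the first minus the rest: none of the subtracted shapes is present at this height, so that combined region is unchanged — boundary = 97.00 mm; (whole slice rotated 5° about Z — lengths, areas and connectivity unchanged). Overall, the cross-section is a single solid region. Total boundary length (outer) = 97.00 mm.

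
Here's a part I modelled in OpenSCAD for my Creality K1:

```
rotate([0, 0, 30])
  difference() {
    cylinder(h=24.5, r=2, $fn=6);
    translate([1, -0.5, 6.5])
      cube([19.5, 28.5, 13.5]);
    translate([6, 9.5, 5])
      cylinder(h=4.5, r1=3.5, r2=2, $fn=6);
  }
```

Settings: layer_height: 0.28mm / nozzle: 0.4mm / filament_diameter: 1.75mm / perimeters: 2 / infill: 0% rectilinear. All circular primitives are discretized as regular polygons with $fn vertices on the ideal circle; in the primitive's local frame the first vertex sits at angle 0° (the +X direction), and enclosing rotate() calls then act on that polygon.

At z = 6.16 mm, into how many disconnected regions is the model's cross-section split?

1

At z = 6.16 mm: the r=2 cylinder contributes a regular 6-gon of circumradius 2; the cube at (1, -0.5) is absent (z outside [6.5, 20]); the cone at (6, 9.5): at t=0.258 of its height the radius interpolates to r₁+(r₂−r₁)t = 3.113, giving a regular 6-gon of that circumradius; After the difference (first − rest): starting from the r=2 cylinder, the cone at (6, 9.5) misses the remaining region (no effect) — 1 connected region; (whole slice rotated 30° about Z — lengths, areas and connectivity unchanged). The result has 1 disconnected region.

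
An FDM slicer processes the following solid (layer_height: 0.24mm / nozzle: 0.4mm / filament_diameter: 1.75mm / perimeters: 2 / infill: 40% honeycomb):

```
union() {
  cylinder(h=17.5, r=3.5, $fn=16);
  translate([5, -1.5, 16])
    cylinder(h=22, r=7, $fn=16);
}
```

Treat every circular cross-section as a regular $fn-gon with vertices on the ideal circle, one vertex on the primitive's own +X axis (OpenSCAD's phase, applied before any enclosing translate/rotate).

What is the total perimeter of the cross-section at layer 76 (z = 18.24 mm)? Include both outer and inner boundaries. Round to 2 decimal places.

At z = 18.24 mm: the cylinder is not intersected at this z (z outside [0, 17.5]); the r=7 cylinder at (5, -1.5) contributes a regular 16-gon of circumradius 7 (perimeter = 2·16·7.000·sin(180°/16) = 43.70 mm); Taking the union: only the r=7 cylinder at (5, -1.5) is present, so the union is just that shape — boundary = 43.70 mm. Overall, the cross-section is a single solid region. Total boundary length (outer) = 43.70 mm.

43.70 mm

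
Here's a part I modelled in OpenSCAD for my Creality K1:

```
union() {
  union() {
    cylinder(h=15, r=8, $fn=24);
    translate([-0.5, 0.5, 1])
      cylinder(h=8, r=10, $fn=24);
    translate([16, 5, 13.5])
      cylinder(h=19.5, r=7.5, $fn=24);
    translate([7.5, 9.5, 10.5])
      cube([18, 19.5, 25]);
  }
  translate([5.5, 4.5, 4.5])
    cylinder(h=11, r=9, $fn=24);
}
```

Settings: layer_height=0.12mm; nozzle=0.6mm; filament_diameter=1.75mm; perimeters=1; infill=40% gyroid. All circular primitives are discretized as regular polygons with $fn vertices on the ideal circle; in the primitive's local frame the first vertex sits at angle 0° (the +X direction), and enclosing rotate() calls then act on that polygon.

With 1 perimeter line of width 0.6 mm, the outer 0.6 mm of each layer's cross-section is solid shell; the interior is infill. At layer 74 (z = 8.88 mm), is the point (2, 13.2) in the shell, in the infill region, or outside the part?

outside

At z = 8.88 mm: the cylinder: section is a regular 24-gon, circumradius r=8; the r=10 cylinder at (-0.5, 0.5) gives a regular 24-gon of circumradius 10 (constant along its height); the cylinder at (16, 5) is absent (z outside [13.5, 33]); the cube at (7.5, 9.5) is not intersected at this z (z outside [10.5, 35.5]); Taking the union: the r=8 cylinder lies entirely inside the r=10 cylinder at (-0.5, 0.5), so the union is just the r=10 cylinder at (-0.5, 0.5) — 1 connected region; the r=9 cylinder at (5.5, 4.5) contributes a regular 24-gon of circumradius 9; Taking the union: the regions partially overlap (shared area 146.84 mm²), so overlapping operands fuse into one piece — 1 connected region. Overall, the cross-section is a single solid region. The nearest boundary edge runs (1.00, 12.29)→(3.17, 13.19); distance from the point to it = 0.45 mm. The point is not inside any of the regions above, so it lies outside the cross-section (0.45 mm from the nearest boundary).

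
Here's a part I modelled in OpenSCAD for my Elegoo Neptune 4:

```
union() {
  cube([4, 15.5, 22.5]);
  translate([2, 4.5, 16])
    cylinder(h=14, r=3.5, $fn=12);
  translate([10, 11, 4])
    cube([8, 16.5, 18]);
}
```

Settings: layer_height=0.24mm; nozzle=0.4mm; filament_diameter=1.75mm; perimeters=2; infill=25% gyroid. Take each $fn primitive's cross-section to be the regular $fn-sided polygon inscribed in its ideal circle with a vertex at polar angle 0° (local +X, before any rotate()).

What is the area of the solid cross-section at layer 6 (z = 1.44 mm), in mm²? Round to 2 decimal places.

At z = 1.44 mm: the cube is present — its section is the full 4×15.5 rectangle (area 62.00 mm²); the cylinder at (2, 4.5) does not reach this height (z outside [16, 30]); the cube at (10, 11) is absent (z outside [4, 22]); Merging all regions: only the 4×15.5 cube is present, so the union is just that shape — area = 62.00 mm². Overall, the cross-section is a single solid region. Net area = 62.00 mm².

62.00 mm²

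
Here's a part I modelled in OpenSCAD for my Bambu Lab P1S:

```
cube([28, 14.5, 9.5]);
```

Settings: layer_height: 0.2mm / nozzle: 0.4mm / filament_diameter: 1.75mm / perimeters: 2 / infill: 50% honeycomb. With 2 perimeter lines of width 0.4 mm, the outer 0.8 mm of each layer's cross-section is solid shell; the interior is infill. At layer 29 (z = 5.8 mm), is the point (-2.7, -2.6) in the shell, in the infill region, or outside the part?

outside

At z = 5.8 mm: the cube is present — its section is the full 28×14.5 rectangle. Overall, the cross-section is a single solid region. The nearest boundary edge runs (0.00, 0.00)→(28.00, 0.00); distance from the point to it = 3.75 mm. The point is not inside any of the regions above, so it lies outside the cross-section (3.75 mm from the nearest boundary).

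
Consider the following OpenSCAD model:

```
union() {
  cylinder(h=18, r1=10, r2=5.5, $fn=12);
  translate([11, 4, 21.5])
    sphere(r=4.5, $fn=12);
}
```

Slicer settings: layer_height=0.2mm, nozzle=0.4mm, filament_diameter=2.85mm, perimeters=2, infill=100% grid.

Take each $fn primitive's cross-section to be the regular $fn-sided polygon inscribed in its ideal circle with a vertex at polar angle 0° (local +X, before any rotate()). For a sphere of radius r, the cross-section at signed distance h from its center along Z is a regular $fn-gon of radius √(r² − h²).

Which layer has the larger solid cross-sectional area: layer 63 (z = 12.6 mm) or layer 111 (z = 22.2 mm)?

layer 63 (z = 12.6 mm)

Layer 63 (z = 12.6): the cone: at t=0.700 of its height the radius interpolates to r₁+(r₂−r₁)t = 6.850, giving a regular 12-gon of that circumradius (area = (12/2)·6.850²·sin(360°/12) = 140.77 mm²); the sphere at (11, 4) is absent (|z−center|=8.900 > r=4.5); Taking the union: only the cone is present, so the union is just that shape — area = 140.77 mm². So its area = 140.77 mm². Layer 111 (z = 22.2): the cone is not intersected at this z (z outside [0, 18]); the sphere at (11, 4): section is a regular 12-gon, circumradius = √(r²−h²) = √(4.5²−0.7²) = 4.445 (area = (12/2)·4.445²·sin(360°/12) = 59.28 mm²); Merging all regions: only the r=4.5 sphere at (11, 4) is present, so the union is just that shape — area = 59.28 mm². So its area = 59.28 mm². Layer 63 is larger (140.77 vs 59.28 mm²).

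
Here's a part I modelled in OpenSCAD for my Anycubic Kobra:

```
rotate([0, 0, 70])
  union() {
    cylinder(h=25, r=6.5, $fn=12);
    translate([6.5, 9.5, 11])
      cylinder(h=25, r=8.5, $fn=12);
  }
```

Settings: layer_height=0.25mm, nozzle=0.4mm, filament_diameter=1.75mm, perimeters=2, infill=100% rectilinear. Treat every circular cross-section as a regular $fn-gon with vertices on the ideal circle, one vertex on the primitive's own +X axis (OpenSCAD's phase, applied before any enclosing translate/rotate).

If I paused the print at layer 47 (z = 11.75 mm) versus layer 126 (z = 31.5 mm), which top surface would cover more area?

Layer 47 (z = 11.75): the r=6.5 cylinder contributes a regular 12-gon of circumradius 6.5 (area = (12/2)·6.500²·sin(360°/12) = 126.75 mm²); the r=8.5 cylinder at (6.5, 9.5) contributes a regular 12-gon of circumradius 8.5 (area = (12/2)·8.500²·sin(360°/12) = 216.75 mm²); Taking the union: the regions partially overlap — summed areas 343.50 mm² minus the doubly-counted overlap 19.30 mm² gives 324.20 mm² — area = 324.20 mm²; (rotated 70° about Z; rotation is an isometry so areas/perimeters/island counts are preserved). So its area = 324.20 mm². Layer 126 (z = 31.5): the cylinder is absent (z outside [0, 25]); the r=8.5 cylinder at (6.5, 9.5) contributes a regular 12-gon of circumradius 8.5 (area = (12/2)·8.500²·sin(360°/12) = 216.75 mm²); Taking the union: only the r=8.5 cylinder at (6.5, 9.5) is present, so the union is just that shape — area = 216.75 mm²; (whole slice rotated 70° about Z — lengths, areas and connectivity unchanged). So its area = 216.75 mm². Layer 47 is larger (324.20 vs 216.75 mm²).

layer 47 (z = 11.75 mm)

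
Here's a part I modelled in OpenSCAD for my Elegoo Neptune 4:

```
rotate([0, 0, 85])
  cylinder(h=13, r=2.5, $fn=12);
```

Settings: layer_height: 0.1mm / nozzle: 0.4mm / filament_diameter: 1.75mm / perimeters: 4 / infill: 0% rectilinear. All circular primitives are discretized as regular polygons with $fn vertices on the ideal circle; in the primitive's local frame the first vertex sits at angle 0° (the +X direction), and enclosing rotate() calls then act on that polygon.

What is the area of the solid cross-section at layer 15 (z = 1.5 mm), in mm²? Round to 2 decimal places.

18.75 mm²

At z = 1.5 mm: the r=2.5 cylinder contributes a regular 12-gon of circumradius 2.5 (area = (12/2)·2.500²·sin(360°/12) = 18.75 mm²); (whole slice rotated 85° about Z — lengths, areas and connectivity unchanged). Overall, the cross-section is a single solid region. Net area = 18.75 mm².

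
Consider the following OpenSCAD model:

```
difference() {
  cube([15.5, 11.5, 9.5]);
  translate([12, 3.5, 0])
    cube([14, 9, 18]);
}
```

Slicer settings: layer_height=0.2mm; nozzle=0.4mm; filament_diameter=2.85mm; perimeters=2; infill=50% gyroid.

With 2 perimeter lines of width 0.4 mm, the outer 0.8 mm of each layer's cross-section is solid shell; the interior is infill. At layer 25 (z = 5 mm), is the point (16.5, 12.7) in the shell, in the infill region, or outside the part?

outside

At z = 5 mm: the cube (footprint 15.5×11.5) is included at this height; the cube at (12, 3.5) is present — its section is the full 14×9 rectangle; After the difference (first − rest): starting from the 15.5×11.5 cube, the 14×9 cube at (12, 3.5) partially overlaps it — only the 28.00 mm² overlap (of its 126.00 mm²) is removed, clipping the outline — 1 connected region. Overall, the cross-section is a single solid region. The nearest boundary edge runs (0.00, 11.50)→(12.00, 11.50); distance from the point to it = 4.66 mm. The point is not inside any of the regions above, so it lies outside the cross-section (4.66 mm from the nearest boundary).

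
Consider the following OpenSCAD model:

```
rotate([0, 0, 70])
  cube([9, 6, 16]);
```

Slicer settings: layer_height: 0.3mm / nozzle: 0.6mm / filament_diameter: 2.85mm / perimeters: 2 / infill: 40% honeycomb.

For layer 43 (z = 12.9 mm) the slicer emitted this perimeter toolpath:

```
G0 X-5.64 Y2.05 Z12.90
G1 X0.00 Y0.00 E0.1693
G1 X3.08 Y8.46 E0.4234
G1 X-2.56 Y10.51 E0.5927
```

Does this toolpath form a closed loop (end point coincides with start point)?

Start point (G0): (-5.64, 2.05). End point (last G1): the path does not return to the start — open.

no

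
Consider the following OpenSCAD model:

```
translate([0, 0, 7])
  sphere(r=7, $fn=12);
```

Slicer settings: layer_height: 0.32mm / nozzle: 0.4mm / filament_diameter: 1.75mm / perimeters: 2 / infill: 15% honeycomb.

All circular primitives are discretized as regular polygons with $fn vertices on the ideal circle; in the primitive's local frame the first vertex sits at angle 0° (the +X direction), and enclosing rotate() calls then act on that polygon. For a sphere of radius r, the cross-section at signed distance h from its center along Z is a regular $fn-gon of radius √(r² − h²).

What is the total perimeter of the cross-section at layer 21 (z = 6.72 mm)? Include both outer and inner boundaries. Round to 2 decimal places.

43.45 mm

At z = 6.72 mm: the r=7 sphere contributes a regular 12-gon of circumradius √(7²−0.28²) = 6.994 (perimeter = 2·12·6.994·sin(180°/12) = 43.45 mm). Overall, the cross-section is a single solid region. Total boundary length (outer) = 43.45 mm.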